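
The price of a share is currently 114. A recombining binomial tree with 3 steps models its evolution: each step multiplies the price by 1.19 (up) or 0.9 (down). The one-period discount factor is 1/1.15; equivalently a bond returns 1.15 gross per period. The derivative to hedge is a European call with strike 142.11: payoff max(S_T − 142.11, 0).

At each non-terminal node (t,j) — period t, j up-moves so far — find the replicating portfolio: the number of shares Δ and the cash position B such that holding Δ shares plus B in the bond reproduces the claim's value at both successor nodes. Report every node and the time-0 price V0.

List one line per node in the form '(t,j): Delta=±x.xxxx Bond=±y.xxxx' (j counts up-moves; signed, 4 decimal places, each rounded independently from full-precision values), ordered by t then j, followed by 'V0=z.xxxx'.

Under the risk-neutral measure, an up-move has probability p* = (R−d)/(u−d) = 0.8621 and values discount at R = 1.15.
Payoff layer (t=3): V(3,0)=0.0000, V(3,1)=0.0000, V(3,2)=3.1819, V(3,3)=49.9981
  t=2,j=0: stock 92.3400 → up 109.8846 (V=0.0000), down 83.1060 (V=0.0000). Price 0.0000; hedge Δ=0.0000, bond B=0.0000.
  t=2,j=1: stock 122.0940 → up 145.2919 (V=3.1819), down 109.8846 (V=0.0000). Price 2.3852; hedge Δ=0.0899, bond B=-8.5867.
  t=2,j=2: stock 161.4354 → up 192.1081 (V=49.9981), down 145.2919 (V=3.1819). Price 37.8615; hedge Δ=1.0000, bond B=-123.5739.
  t=1,j=0: stock 102.6000 → up 122.0940 (V=2.3852), down 92.3400 (V=0.0000). Price 1.7880; hedge Δ=0.0802, bond B=-6.4368.
  t=1,j=1: stock 135.6600 → up 161.4354 (V=37.8615), down 122.0940 (V=2.3852). Price 28.6680; hedge Δ=0.9018, bond B=-93.6640.
  t=0,j=0: stock 114.0000 → up 135.6600 (V=28.6680), down 102.6000 (V=1.7880). Price 21.7047; hedge Δ=0.8131, bond B=-70.9849.
Root portfolio cost Δ·114+B reproduces V0=21.7047.

(0,0): Delta=0.8131 Bond=-70.9849
(1,0): Delta=0.0802 Bond=-6.4368
(1,1): Delta=0.9018 Bond=-93.6640
(2,0): Delta=0.0000 Bond=0.0000
(2,1): Delta=0.0899 Bond=-8.5867
(2,2): Delta=1.0000 Bond=-123.5739
V0=21.7047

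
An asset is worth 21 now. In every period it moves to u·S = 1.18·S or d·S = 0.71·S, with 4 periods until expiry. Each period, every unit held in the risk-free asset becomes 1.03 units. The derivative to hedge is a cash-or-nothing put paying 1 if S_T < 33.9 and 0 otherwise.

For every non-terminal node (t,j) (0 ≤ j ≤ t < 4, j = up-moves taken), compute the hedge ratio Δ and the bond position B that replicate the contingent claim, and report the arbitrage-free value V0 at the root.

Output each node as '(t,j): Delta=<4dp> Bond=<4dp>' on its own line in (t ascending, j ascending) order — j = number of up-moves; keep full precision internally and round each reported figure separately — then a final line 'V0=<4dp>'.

(0,0): Delta=-0.0293 Bond=1.3121
(1,0): Delta=0.0000 Bond=0.9151
(1,1): Delta=-0.0375 Bond=1.5560
(2,0): Delta=0.0000 Bond=0.9426
(2,1): Delta=0.0000 Bond=0.9426
(2,2): Delta=-0.0481 Bond=1.9121
(3,0): Delta=0.0000 Bond=0.9709
(3,1): Delta=0.0000 Bond=0.9709
(3,2): Delta=0.0000 Bond=0.9709
(3,3): Delta=-0.0617 Bond=2.4375
V0=0.6976

Since d<R<u, set p* = (R−d)/(u−d) = 0.6809; price each node as the discounted p*-expectation of its children.
At expiry t=4: V(4,0)=1.0000, V(4,1)=1.0000, V(4,2)=1.0000, V(4,3)=1.0000, V(4,4)=0.0000
  t=3,j=0: stock 7.5161 → up 8.8690 (V=1.0000), down 5.3365 (V=1.0000). Price 0.9709; hedge Δ=0.0000, bond B=0.9709.
  t=3,j=1: stock 12.4916 → up 14.7401 (V=1.0000), down 8.8690 (V=1.0000). Price 0.9709; hedge Δ=0.0000, bond B=0.9709.
  t=3,j=2: stock 20.7607 → up 24.4976 (V=1.0000), down 14.7401 (V=1.0000). Price 0.9709; hedge Δ=0.0000, bond B=0.9709.
  t=3,j=3: stock 34.5037 → up 40.7143 (V=0.0000), down 24.4976 (V=1.0000). Price 0.3099; hedge Δ=-0.0617, bond B=2.4375.
  t=2,j=0: stock 10.5861 → up 12.4916 (V=0.9709), down 7.5161 (V=0.9709). Price 0.9426; hedge Δ=0.0000, bond B=0.9426.
  t=2,j=1: stock 17.5938 → up 20.7607 (V=0.9709), down 12.4916 (V=0.9709). Price 0.9426; hedge Δ=0.0000, bond B=0.9426.
  t=2,j=2: stock 29.2404 → up 34.5037 (V=0.3099), down 20.7607 (V=0.9709). Price 0.5056; hedge Δ=-0.0481, bond B=1.9121.
  t=1,j=0: stock 14.9100 → up 17.5938 (V=0.9426), down 10.5861 (V=0.9426). Price 0.9151; hedge Δ=0.0000, bond B=0.9151.
  t=1,j=1: stock 24.7800 → up 29.2404 (V=0.5056), down 17.5938 (V=0.9426). Price 0.6263; hedge Δ=-0.0375, bond B=1.5560.
  t=0,j=0: stock 21.0000 → up 24.7800 (V=0.6263), down 14.9100 (V=0.9151). Price 0.6976; hedge Δ=-0.0293, bond B=1.3121.
Self-financing check: at every node Δ·S+B equals the discounted successor values.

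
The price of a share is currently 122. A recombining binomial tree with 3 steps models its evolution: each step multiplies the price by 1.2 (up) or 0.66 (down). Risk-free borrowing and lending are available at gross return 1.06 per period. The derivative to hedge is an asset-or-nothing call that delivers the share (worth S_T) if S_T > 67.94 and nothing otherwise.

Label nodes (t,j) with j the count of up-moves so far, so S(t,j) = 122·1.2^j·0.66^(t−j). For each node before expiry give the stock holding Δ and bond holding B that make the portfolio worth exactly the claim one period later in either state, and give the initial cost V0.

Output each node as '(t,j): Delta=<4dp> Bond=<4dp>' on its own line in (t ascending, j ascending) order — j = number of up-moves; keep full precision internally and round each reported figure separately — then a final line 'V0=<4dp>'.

(0,0): Delta=1.3048 Bond=-45.7014
(1,0): Delta=1.8635 Bond=-93.4267
(1,1): Delta=1.1973 Bond=-32.6993
(2,0): Delta=0.0000 Bond=0.0000
(2,1): Delta=2.2222 Bond=-133.6936
(2,2): Delta=1.0000 Bond=0.0000
V0=113.4891

Under the risk-neutral measure, an up-move has probability p* = (R−d)/(u−d) = 0.7407 and values discount at R = 1.06.
Terminal values V(3,·): V(3,0)=0.0000, V(3,1)=0.0000, V(3,2)=115.9488, V(3,3)=210.8160
(2,0): S=53.1432. Δ = (V_up−V_dn)/(S_up−S_dn) = (0.0000−0.0000)/(63.7718−35.0745) = 0.0000. V = [p*·0.0000 + (1−p*)·0.0000]/1.06 = 0.0000. B = V − Δ·S = 0.0000.
(2,1): S=96.6240. Δ = (V_up−V_dn)/(S_up−S_dn) = (115.9488−0.0000)/(115.9488−63.7718) = 2.2222. V = [p*·115.9488 + (1−p*)·0.0000]/1.06 = 81.0264. B = V − Δ·S = -133.6936.
(2,2): S=175.6800. Δ = (V_up−V_dn)/(S_up−S_dn) = (210.8160−115.9488)/(210.8160−115.9488) = 1.0000. V = [p*·210.8160 + (1−p*)·115.9488]/1.06 = 175.6800. B = V − Δ·S = 0.0000.
(1,0): S=80.5200. Δ = (V_up−V_dn)/(S_up−S_dn) = (81.0264−0.0000)/(96.6240−53.1432) = 1.8635. V = [p*·81.0264 + (1−p*)·0.0000]/1.06 = 56.6222. B = V − Δ·S = -93.4267.
(1,1): S=146.4000. Δ = (V_up−V_dn)/(S_up−S_dn) = (175.6800−81.0264)/(175.6800−96.6240) = 1.1973. V = [p*·175.6800 + (1−p*)·81.0264]/1.06 = 142.5851. B = V − Δ·S = -32.6993.
(0,0): S=122.0000. Δ = (V_up−V_dn)/(S_up−S_dn) = (142.5851−56.6222)/(146.4000−80.5200) = 1.3048. V = [p*·142.5851 + (1−p*)·56.6222]/1.06 = 113.4891. B = V − Δ·S = -45.7014.
Self-financing check: at every node Δ·S+B equals the discounted successor values.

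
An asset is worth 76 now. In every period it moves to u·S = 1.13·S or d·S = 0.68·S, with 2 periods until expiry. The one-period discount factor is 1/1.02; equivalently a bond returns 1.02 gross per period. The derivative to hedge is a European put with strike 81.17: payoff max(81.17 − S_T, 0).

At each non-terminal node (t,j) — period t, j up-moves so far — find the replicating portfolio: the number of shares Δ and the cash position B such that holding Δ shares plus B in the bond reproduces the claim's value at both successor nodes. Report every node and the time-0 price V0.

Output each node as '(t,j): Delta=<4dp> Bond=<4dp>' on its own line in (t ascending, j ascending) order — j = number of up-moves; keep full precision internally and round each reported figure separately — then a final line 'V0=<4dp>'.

The replicating-portfolio and risk-neutral prices coincide; use p* = (1.02−0.68)/(1.13−0.68) = 0.7556 for the latter.
At expiry t=2: V(2,0)=46.0276, V(2,1)=22.7716, V(2,2)=0.0000
Node (1,0) S=51.6800: V=(p*·22.7716+(1−p*)·46.0276)/1.02=27.8984; Δ=(22.7716−46.0276)/(58.3984−35.1424)=-1.0000; B=V−Δ·S=79.5784
Node (1,1) S=85.8800: V=(p*·0.0000+(1−p*)·22.7716)/1.02=5.4572; Δ=(0.0000−22.7716)/(97.0444−58.3984)=-0.5892; B=V−Δ·S=56.0608
Node (0,0) S=76.0000: V=(p*·5.4572+(1−p*)·27.8984)/1.02=10.7283; Δ=(5.4572−27.8984)/(85.8800−51.6800)=-0.6562; B=V−Δ·S=60.5976
Each (Δ,B) replicates both successor values, so the strategy is self-financing and V0 is arbitrage-free.

(0,0): Delta=-0.6562 Bond=60.5976
(1,0): Delta=-1.0000 Bond=79.5784
(1,1): Delta=-0.5892 Bond=56.0608
V0=10.7283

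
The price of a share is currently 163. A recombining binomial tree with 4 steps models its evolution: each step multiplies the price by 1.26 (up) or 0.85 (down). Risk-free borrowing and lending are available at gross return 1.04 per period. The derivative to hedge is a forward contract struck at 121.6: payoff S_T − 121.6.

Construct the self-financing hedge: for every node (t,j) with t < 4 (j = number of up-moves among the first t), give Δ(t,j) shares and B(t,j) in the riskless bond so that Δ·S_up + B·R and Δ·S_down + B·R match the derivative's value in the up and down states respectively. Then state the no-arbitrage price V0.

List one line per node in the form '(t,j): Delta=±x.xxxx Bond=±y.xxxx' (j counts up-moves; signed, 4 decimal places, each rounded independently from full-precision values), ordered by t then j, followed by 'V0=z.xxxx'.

Under the risk-neutral measure, an up-move has probability p* = (R−d)/(u−d) = 0.4634 and values discount at R = 1.04.
Terminal values V(4,·): V(4,0)=-36.5130, V(4,1)=4.5290, V(4,2)=65.3677, V(4,3)=155.5521, V(4,4)=289.2372
  t=3,j=0: stock 100.1024 → up 126.1290 (V=4.5290), down 85.0870 (V=-36.5130). Price -16.8207; hedge Δ=1.0000, bond B=-116.9231.
  t=3,j=1: stock 148.3870 → up 186.9677 (V=65.3677), down 126.1290 (V=4.5290). Price 31.4640; hedge Δ=1.0000, bond B=-116.9231.
  t=3,j=2: stock 219.9620 → up 277.1521 (V=155.5521), down 186.9677 (V=65.3677). Price 103.0389; hedge Δ=1.0000, bond B=-116.9231.
  t=3,j=3: stock 326.0613 → up 410.8372 (V=289.2372), down 277.1521 (V=155.5521). Price 209.1382; hedge Δ=1.0000, bond B=-116.9231.
  t=2,j=0: stock 117.7675 → up 148.3870 (V=31.4640), down 100.1024 (V=-16.8207). Price 5.3415; hedge Δ=1.0000, bond B=-112.4260.
  t=2,j=1: stock 174.5730 → up 219.9620 (V=103.0389), down 148.3870 (V=31.4640). Price 62.1470; hedge Δ=1.0000, bond B=-112.4260.
  t=2,j=2: stock 258.7788 → up 326.0613 (V=209.1382), down 219.9620 (V=103.0389). Price 146.3528; hedge Δ=1.0000, bond B=-112.4260.
  t=1,j=0: stock 138.5500 → up 174.5730 (V=62.1470), down 117.7675 (V=5.3415). Price 30.4480; hedge Δ=1.0000, bond B=-108.1020.
  t=1,j=1: stock 205.3800 → up 258.7788 (V=146.3528), down 174.5730 (V=62.1470). Price 97.2780; hedge Δ=1.0000, bond B=-108.1020.
  t=0,j=0: stock 163.0000 → up 205.3800 (V=97.2780), down 138.5500 (V=30.4480). Price 59.0558; hedge Δ=1.0000, bond B=-103.9442.
Each (Δ,B) replicates both successor values, so the strategy is self-financing and V0 is arbitrage-free.

(0,0): Delta=1.0000 Bond=-103.9442
(1,0): Delta=1.0000 Bond=-108.1020
(1,1): Delta=1.0000 Bond=-108.1020
(2,0): Delta=1.0000 Bond=-112.4260
(2,1): Delta=1.0000 Bond=-112.4260
(2,2): Delta=1.0000 Bond=-112.4260
(3,0): Delta=1.0000 Bond=-116.9231
(3,1): Delta=1.0000 Bond=-116.9231
(3,2): Delta=1.0000 Bond=-116.9231
(3,3): Delta=1.0000 Bond=-116.9231
V0=59.0558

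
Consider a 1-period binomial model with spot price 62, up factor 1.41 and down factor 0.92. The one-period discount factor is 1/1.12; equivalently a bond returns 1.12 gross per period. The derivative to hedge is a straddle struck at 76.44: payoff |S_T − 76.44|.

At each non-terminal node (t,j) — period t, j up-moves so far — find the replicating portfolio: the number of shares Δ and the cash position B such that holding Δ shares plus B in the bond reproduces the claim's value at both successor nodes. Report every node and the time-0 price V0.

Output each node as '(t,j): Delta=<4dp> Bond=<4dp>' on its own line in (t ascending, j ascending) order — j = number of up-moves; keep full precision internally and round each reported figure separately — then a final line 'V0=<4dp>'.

No-arbitrage ⇒ martingale measure with p* = (R−d)/(u−d) = 0.4082.
Payoff layer (t=1): V(1,0)=19.4000, V(1,1)=10.9800
Node (0,0) S=62.0000: V=(p*·10.9800+(1−p*)·19.4000)/1.12=14.2529; Δ=(10.9800−19.4000)/(87.4200−57.0400)=-0.2772; B=V−Δ·S=31.4366
The time-0 hedge costs 14.2529, which is the no-arbitrage price.

(0,0): Delta=-0.2772 Bond=31.4366
V0=14.2529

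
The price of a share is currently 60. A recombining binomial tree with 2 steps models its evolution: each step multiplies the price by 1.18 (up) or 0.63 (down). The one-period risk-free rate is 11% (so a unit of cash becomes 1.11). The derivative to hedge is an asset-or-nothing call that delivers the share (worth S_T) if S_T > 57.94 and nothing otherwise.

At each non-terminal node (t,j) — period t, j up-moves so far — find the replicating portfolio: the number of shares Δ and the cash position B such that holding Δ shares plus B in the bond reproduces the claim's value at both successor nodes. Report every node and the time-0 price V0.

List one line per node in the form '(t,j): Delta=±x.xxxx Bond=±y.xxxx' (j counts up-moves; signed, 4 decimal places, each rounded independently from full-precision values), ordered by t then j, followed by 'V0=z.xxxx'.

The replicating-portfolio and risk-neutral prices coincide; use p* = (1.11−0.63)/(1.18−0.63) = 0.8727 for the latter.
Payoff layer (t=2): V(2,0)=0.0000, V(2,1)=0.0000, V(2,2)=83.5440
Node (1,0) S=37.8000: V=(p*·0.0000+(1−p*)·0.0000)/1.11=0.0000; Δ=(0.0000−0.0000)/(44.6040−23.8140)=0.0000; B=V−Δ·S=0.0000
Node (1,1) S=70.8000: V=(p*·83.5440+(1−p*)·0.0000)/1.11=65.6857; Δ=(83.5440−0.0000)/(83.5440−44.6040)=2.1455; B=V−Δ·S=-86.2125
Node (0,0) S=60.0000: V=(p*·65.6857+(1−p*)·0.0000)/1.11=51.6448; Δ=(65.6857−0.0000)/(70.8000−37.8000)=1.9905; B=V−Δ·S=-67.7838
The time-0 hedge costs 51.6448, which is the no-arbitrage price.

(0,0): Delta=1.9905 Bond=-67.7838
(1,0): Delta=0.0000 Bond=0.0000
(1,1): Delta=2.1455 Bond=-86.2125
V0=51.6448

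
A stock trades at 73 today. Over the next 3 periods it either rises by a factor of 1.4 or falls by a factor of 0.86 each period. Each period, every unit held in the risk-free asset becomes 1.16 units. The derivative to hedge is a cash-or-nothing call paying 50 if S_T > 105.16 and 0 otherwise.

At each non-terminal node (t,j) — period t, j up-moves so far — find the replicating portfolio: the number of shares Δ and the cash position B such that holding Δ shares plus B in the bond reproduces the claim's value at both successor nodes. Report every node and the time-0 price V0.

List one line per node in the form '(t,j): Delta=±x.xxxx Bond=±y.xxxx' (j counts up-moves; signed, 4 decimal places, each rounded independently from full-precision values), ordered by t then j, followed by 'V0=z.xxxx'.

(0,0): Delta=0.4655 Bond=-15.3061
(1,0): Delta=0.7064 Bond=-32.8765
(1,1): Delta=0.3471 Bond=-5.6578
(2,0): Delta=0.0000 Bond=0.0000
(2,1): Delta=1.0535 Bond=-68.6462
(2,2): Delta=0.0000 Bond=43.1034
V0=18.6749

Since d<R<u, set p* = (R−d)/(u−d) = 0.5556; price each node as the discounted p*-expectation of its children.
Terminal values V(3,·): V(3,0)=0.0000, V(3,1)=0.0000, V(3,2)=50.0000, V(3,3)=50.0000
Node (2,0) S=53.9908: V=(p*·0.0000+(1−p*)·0.0000)/1.16=0.0000; Δ=(0.0000−0.0000)/(75.5871−46.4321)=0.0000; B=V−Δ·S=0.0000
Node (2,1) S=87.8920: V=(p*·50.0000+(1−p*)·0.0000)/1.16=23.9464; Δ=(50.0000−0.0000)/(123.0488−75.5871)=1.0535; B=V−Δ·S=-68.6462
Node (2,2) S=143.0800: V=(p*·50.0000+(1−p*)·50.0000)/1.16=43.1034; Δ=(50.0000−50.0000)/(200.3120−123.0488)=0.0000; B=V−Δ·S=43.1034
Node (1,0) S=62.7800: V=(p*·23.9464+(1−p*)·0.0000)/1.16=11.4686; Δ=(23.9464−0.0000)/(87.8920−53.9908)=0.7064; B=V−Δ·S=-32.8765
Node (1,1) S=102.2000: V=(p*·43.1034+(1−p*)·23.9464)/1.16=29.8183; Δ=(43.1034−23.9464)/(143.0800−87.8920)=0.3471; B=V−Δ·S=-5.6578
Node (0,0) S=73.0000: V=(p*·29.8183+(1−p*)·11.4686)/1.16=18.6749; Δ=(29.8183−11.4686)/(102.2000−62.7800)=0.4655; B=V−Δ·S=-15.3061
Self-financing check: at every node Δ·S+B equals the discounted successor values.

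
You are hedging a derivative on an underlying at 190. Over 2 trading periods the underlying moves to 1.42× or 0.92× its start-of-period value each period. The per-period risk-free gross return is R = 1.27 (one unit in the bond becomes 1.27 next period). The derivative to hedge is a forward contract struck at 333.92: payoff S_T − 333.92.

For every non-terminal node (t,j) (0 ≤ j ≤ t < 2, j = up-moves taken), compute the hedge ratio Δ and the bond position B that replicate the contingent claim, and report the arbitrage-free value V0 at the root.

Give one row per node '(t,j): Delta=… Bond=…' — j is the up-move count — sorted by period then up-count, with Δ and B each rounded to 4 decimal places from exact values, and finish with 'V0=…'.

(0,0): Delta=1.0000 Bond=-207.0308
(1,0): Delta=1.0000 Bond=-262.9291
(1,1): Delta=1.0000 Bond=-262.9291
V0=-17.0308

Under the risk-neutral measure, an up-move has probability p* = (R−d)/(u−d) = 0.7000 and values discount at R = 1.27.
Terminal values V(2,·): V(2,0)=-173.1040, V(2,1)=-85.7040, V(2,2)=49.1960
(1,0): S=174.8000. Δ = (V_up−V_dn)/(S_up−S_dn) = (-85.7040−-173.1040)/(248.2160−160.8160) = 1.0000. V = [p*·-85.7040 + (1−p*)·-173.1040]/1.27 = -88.1291. B = V − Δ·S = -262.9291.
(1,1): S=269.8000. Δ = (V_up−V_dn)/(S_up−S_dn) = (49.1960−-85.7040)/(383.1160−248.2160) = 1.0000. V = [p*·49.1960 + (1−p*)·-85.7040]/1.27 = 6.8709. B = V − Δ·S = -262.9291.
(0,0): S=190.0000. Δ = (V_up−V_dn)/(S_up−S_dn) = (6.8709−-88.1291)/(269.8000−174.8000) = 1.0000. V = [p*·6.8709 + (1−p*)·-88.1291]/1.27 = -17.0308. B = V − Δ·S = -207.0308.
Check: Δ(0,0)·S0 + B(0,0) = -17.0308 = V0.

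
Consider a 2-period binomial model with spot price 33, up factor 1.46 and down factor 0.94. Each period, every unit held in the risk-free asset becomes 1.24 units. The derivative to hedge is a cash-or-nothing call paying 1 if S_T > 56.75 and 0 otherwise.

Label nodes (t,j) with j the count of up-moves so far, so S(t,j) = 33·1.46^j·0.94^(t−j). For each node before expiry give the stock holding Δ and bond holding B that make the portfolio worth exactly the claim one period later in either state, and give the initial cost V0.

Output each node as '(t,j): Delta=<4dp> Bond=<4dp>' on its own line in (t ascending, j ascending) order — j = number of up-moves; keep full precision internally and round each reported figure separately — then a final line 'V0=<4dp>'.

Since d<R<u, set p* = (R−d)/(u−d) = 0.5769; price each node as the discounted p*-expectation of its children.
At expiry t=2: V(2,0)=0.0000, V(2,1)=0.0000, V(2,2)=1.0000
(1,0): S=31.0200. Δ = (V_up−V_dn)/(S_up−S_dn) = (0.0000−0.0000)/(45.2892−29.1588) = 0.0000. V = [p*·0.0000 + (1−p*)·0.0000]/1.24 = 0.0000. B = V − Δ·S = 0.0000.
(1,1): S=48.1800. Δ = (V_up−V_dn)/(S_up−S_dn) = (1.0000−0.0000)/(70.3428−45.2892) = 0.0399. V = [p*·1.0000 + (1−p*)·0.0000]/1.24 = 0.4653. B = V − Δ·S = -1.4578.
(0,0): S=33.0000. Δ = (V_up−V_dn)/(S_up−S_dn) = (0.4653−0.0000)/(48.1800−31.0200) = 0.0271. V = [p*·0.4653 + (1−p*)·0.0000]/1.24 = 0.2165. B = V − Δ·S = -0.6783.
The time-0 hedge costs 0.2165, which is the no-arbitrage price.

(0,0): Delta=0.0271 Bond=-0.6783
(1,0): Delta=0.0000 Bond=0.0000
(1,1): Delta=0.0399 Bond=-1.4578
V0=0.2165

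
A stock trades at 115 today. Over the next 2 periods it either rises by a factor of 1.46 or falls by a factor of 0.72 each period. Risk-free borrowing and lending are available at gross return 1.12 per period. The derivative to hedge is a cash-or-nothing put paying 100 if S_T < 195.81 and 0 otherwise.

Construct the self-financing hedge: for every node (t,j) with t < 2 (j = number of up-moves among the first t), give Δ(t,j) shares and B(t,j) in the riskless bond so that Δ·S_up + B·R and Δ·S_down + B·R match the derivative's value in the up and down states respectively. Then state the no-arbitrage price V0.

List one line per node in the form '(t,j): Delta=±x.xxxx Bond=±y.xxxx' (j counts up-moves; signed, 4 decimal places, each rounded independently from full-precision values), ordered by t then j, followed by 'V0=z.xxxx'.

The replicating-portfolio and risk-neutral prices coincide; use p* = (1.12−0.72)/(1.46−0.72) = 0.5405 for the latter.
Terminal values V(2,·): V(2,0)=100.0000, V(2,1)=100.0000, V(2,2)=0.0000
(1,0): S=82.8000. Δ = (V_up−V_dn)/(S_up−S_dn) = (100.0000−100.0000)/(120.8880−59.6160) = 0.0000. V = [p*·100.0000 + (1−p*)·100.0000]/1.12 = 89.2857. B = V − Δ·S = 89.2857.
(1,1): S=167.9000. Δ = (V_up−V_dn)/(S_up−S_dn) = (0.0000−100.0000)/(245.1340−120.8880) = -0.8049. V = [p*·0.0000 + (1−p*)·100.0000]/1.12 = 41.0232. B = V − Δ·S = 176.1583.
(0,0): S=115.0000. Δ = (V_up−V_dn)/(S_up−S_dn) = (41.0232−89.2857)/(167.9000−82.8000) = -0.5671. V = [p*·41.0232 + (1−p*)·89.2857]/1.12 = 56.4267. B = V − Δ·S = 121.6463.
The time-0 hedge costs 56.4267, which is the no-arbitrage price.

(0,0): Delta=-0.5671 Bond=121.6463
(1,0): Delta=0.0000 Bond=89.2857
(1,1): Delta=-0.8049 Bond=176.1583
V0=56.4267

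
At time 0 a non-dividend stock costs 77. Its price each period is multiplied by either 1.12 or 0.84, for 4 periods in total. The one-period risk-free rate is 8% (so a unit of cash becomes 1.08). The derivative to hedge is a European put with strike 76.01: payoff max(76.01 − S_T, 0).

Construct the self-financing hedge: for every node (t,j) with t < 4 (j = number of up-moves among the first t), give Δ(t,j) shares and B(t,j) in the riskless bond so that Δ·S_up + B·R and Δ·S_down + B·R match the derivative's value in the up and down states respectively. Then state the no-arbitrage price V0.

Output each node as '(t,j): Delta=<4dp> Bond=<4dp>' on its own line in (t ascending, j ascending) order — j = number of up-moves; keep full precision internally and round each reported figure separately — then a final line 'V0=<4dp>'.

Under the risk-neutral measure, an up-move has probability p* = (R−d)/(u−d) = 0.8571 and values discount at R = 1.08.
Terminal payoffs: V(4,0)=37.6739, V(4,1)=24.8952, V(4,2)=7.8569, V(4,3)=0.0000, V(4,4)=0.0000
Node (3,0) S=45.6382: V=(p*·24.8952+(1−p*)·37.6739)/1.08=24.7414; Δ=(24.8952−37.6739)/(51.1148−38.3361)=-1.0000; B=V−Δ·S=70.3796
Node (3,1) S=60.8509: V=(p*·7.8569+(1−p*)·24.8952)/1.08=9.5287; Δ=(7.8569−24.8952)/(68.1531−51.1148)=-1.0000; B=V−Δ·S=70.3796
Node (3,2) S=81.1346: V=(p*·0.0000+(1−p*)·7.8569)/1.08=1.0393; Δ=(0.0000−7.8569)/(90.8707−68.1531)=-0.3459; B=V−Δ·S=29.0998
Node (3,3) S=108.1795: V=(p*·0.0000+(1−p*)·0.0000)/1.08=0.0000; Δ=(0.0000−0.0000)/(121.1610−90.8707)=0.0000; B=V−Δ·S=0.0000
Node (2,0) S=54.3312: V=(p*·9.5287+(1−p*)·24.7414)/1.08=10.8351; Δ=(9.5287−24.7414)/(60.8509−45.6382)=-1.0000; B=V−Δ·S=65.1663
Node (2,1) S=72.4416: V=(p*·1.0393+(1−p*)·9.5287)/1.08=2.0852; Δ=(1.0393−9.5287)/(81.1346−60.8509)=-0.4185; B=V−Δ·S=32.4045
Node (2,2) S=96.5888: V=(p*·0.0000+(1−p*)·1.0393)/1.08=0.1375; Δ=(0.0000−1.0393)/(108.1795−81.1346)=-0.0384; B=V−Δ·S=3.8492
Node (1,0) S=64.6800: V=(p*·2.0852+(1−p*)·10.8351)/1.08=3.0882; Δ=(2.0852−10.8351)/(72.4416−54.3312)=-0.4831; B=V−Δ·S=34.3378
Node (1,1) S=86.2400: V=(p*·0.1375+(1−p*)·2.0852)/1.08=0.3849; Δ=(0.1375−2.0852)/(96.5888−72.4416)=-0.0807; B=V−Δ·S=7.3412
Node (0,0) S=77.0000: V=(p*·0.3849+(1−p*)·3.0882)/1.08=0.7140; Δ=(0.3849−3.0882)/(86.2400−64.6800)=-0.1254; B=V−Δ·S=10.3684
Each (Δ,B) replicates both successor values, so the strategy is self-financing and V0 is arbitrage-free.

(0,0): Delta=-0.1254 Bond=10.3684
(1,0): Delta=-0.4831 Bond=34.3378
(1,1): Delta=-0.0807 Bond=7.3412
(2,0): Delta=-1.0000 Bond=65.1663
(2,1): Delta=-0.4185 Bond=32.4045
(2,2): Delta=-0.0384 Bond=3.8492
(3,0): Delta=-1.0000 Bond=70.3796
(3,1): Delta=-1.0000 Bond=70.3796
(3,2): Delta=-0.3459 Bond=29.0998
(3,3): Delta=0.0000 Bond=0.0000
V0=0.7140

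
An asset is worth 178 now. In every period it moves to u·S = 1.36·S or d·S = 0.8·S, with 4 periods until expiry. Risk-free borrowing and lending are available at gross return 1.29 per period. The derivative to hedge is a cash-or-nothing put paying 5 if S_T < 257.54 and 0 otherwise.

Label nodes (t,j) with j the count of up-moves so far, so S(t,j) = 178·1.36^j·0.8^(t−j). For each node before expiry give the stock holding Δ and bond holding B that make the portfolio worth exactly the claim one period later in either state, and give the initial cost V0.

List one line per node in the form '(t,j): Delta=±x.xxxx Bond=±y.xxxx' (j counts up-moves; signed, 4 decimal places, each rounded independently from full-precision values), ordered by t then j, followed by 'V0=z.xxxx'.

(0,0): Delta=-0.0067 Bond=1.3365
(1,0): Delta=-0.0288 Bond=4.8767
(1,1): Delta=-0.0048 Bond=1.2738
(2,0): Delta=0.0000 Bond=3.0046
(2,1): Delta=-0.0313 Bond=6.7604
(2,2): Delta=-0.0026 Bond=0.9121
(3,0): Delta=0.0000 Bond=3.8760
(3,1): Delta=0.0000 Bond=3.8760
(3,2): Delta=-0.0339 Bond=9.4131
(3,3): Delta=0.0000 Bond=0.0000
V0=0.1424

The replicating-portfolio and risk-neutral prices coincide; use p* = (1.29−0.8)/(1.36−0.8) = 0.8750 for the latter.
Terminal values V(4,·): V(4,0)=5.0000, V(4,1)=5.0000, V(4,2)=5.0000, V(4,3)=0.0000, V(4,4)=0.0000
(3,0): S=91.1360. Δ = (V_up−V_dn)/(S_up−S_dn) = (5.0000−5.0000)/(123.9450−72.9088) = 0.0000. V = [p*·5.0000 + (1−p*)·5.0000]/1.29 = 3.8760. B = V − Δ·S = 3.8760.
(3,1): S=154.9312. Δ = (V_up−V_dn)/(S_up−S_dn) = (5.0000−5.0000)/(210.7064−123.9450) = 0.0000. V = [p*·5.0000 + (1−p*)·5.0000]/1.29 = 3.8760. B = V − Δ·S = 3.8760.
(3,2): S=263.3830. Δ = (V_up−V_dn)/(S_up−S_dn) = (0.0000−5.0000)/(358.2009−210.7064) = -0.0339. V = [p*·0.0000 + (1−p*)·5.0000]/1.29 = 0.4845. B = V − Δ·S = 9.4131.
(3,3): S=447.7512. Δ = (V_up−V_dn)/(S_up−S_dn) = (0.0000−0.0000)/(608.9416−358.2009) = 0.0000. V = [p*·0.0000 + (1−p*)·0.0000]/1.29 = 0.0000. B = V − Δ·S = 0.0000.
(2,0): S=113.9200. Δ = (V_up−V_dn)/(S_up−S_dn) = (3.8760−3.8760)/(154.9312−91.1360) = 0.0000. V = [p*·3.8760 + (1−p*)·3.8760]/1.29 = 3.0046. B = V − Δ·S = 3.0046.
(2,1): S=193.6640. Δ = (V_up−V_dn)/(S_up−S_dn) = (0.4845−3.8760)/(263.3830−154.9312) = -0.0313. V = [p*·0.4845 + (1−p*)·3.8760]/1.29 = 0.7042. B = V − Δ·S = 6.7604.
(2,2): S=329.2288. Δ = (V_up−V_dn)/(S_up−S_dn) = (0.0000−0.4845)/(447.7512−263.3830) = -0.0026. V = [p*·0.0000 + (1−p*)·0.4845]/1.29 = 0.0469. B = V − Δ·S = 0.9121.
(1,0): S=142.4000. Δ = (V_up−V_dn)/(S_up−S_dn) = (0.7042−3.0046)/(193.6640−113.9200) = -0.0288. V = [p*·0.7042 + (1−p*)·3.0046]/1.29 = 0.7688. B = V − Δ·S = 4.8767.
(1,1): S=242.0800. Δ = (V_up−V_dn)/(S_up−S_dn) = (0.0469−0.7042)/(329.2288−193.6640) = -0.0048. V = [p*·0.0469 + (1−p*)·0.7042]/1.29 = 0.1001. B = V − Δ·S = 1.2738.
(0,0): S=178.0000. Δ = (V_up−V_dn)/(S_up−S_dn) = (0.1001−0.7688)/(242.0800−142.4000) = -0.0067. V = [p*·0.1001 + (1−p*)·0.7688]/1.29 = 0.1424. B = V − Δ·S = 1.3365.
Root portfolio cost Δ·178+B reproduces V0=0.1424.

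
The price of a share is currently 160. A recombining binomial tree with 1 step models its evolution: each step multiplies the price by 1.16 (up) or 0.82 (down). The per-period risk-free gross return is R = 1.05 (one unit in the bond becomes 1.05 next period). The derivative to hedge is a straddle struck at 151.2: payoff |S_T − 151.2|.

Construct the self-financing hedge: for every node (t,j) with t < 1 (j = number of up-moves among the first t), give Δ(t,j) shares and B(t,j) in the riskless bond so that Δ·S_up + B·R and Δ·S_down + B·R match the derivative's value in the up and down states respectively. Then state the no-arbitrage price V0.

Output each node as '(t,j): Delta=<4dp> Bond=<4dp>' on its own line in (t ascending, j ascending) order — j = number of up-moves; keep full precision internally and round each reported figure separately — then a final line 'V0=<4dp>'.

(0,0): Delta=0.2647 Bond=-14.0280
V0=28.3249

Risk-neutral probability p* = (R−d)/(u−d) = (1.05−0.82)/(1.16−0.82) = 0.6765.
Terminal values V(1,·): V(1,0)=20.0000, V(1,1)=34.4000
  t=0,j=0: stock 160.0000 → up 185.6000 (V=34.4000), down 131.2000 (V=20.0000). Price 28.3249; hedge Δ=0.2647, bond B=-14.0280.
Each (Δ,B) replicates both successor values, so the strategy is self-financing and V0 is arbitrage-free.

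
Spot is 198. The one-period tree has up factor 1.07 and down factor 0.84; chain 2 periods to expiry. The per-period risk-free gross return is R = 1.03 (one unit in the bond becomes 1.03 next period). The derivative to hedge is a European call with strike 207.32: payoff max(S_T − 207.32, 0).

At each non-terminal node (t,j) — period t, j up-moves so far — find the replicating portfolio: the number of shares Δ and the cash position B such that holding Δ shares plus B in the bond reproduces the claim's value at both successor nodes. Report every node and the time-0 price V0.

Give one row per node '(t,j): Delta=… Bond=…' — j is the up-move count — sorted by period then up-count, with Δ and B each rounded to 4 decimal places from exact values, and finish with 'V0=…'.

Risk-neutral probability p* = (R−d)/(u−d) = (1.03−0.84)/(1.07−0.84) = 0.8261.
Terminal payoffs: V(2,0)=0.0000, V(2,1)=0.0000, V(2,2)=19.3702
  t=1,j=0: stock 166.3200 → up 177.9624 (V=0.0000), down 139.7088 (V=0.0000). Price 0.0000; hedge Δ=0.0000, bond B=0.0000.
  t=1,j=1: stock 211.8600 → up 226.6902 (V=19.3702), down 177.9624 (V=0.0000). Price 15.5354; hedge Δ=0.3975, bond B=-68.6829.
  t=0,j=0: stock 198.0000 → up 211.8600 (V=15.5354), down 166.3200 (V=0.0000). Price 12.4598; hedge Δ=0.3411, bond B=-55.0854.
The time-0 hedge costs 12.4598, which is the no-arbitrage price.

(0,0): Delta=0.3411 Bond=-55.0854
(1,0): Delta=0.0000 Bond=0.0000
(1,1): Delta=0.3975 Bond=-68.6829
V0=12.4598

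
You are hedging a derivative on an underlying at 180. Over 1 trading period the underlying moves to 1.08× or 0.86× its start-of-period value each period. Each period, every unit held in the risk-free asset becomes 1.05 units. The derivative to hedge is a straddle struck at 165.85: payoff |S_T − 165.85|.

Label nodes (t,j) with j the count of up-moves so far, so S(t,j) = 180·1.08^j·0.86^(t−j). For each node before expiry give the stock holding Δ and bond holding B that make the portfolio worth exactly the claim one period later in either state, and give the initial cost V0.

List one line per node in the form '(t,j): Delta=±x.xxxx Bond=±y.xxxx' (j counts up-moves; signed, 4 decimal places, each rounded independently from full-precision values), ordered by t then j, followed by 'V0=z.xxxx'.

No-arbitrage ⇒ martingale measure with p* = (R−d)/(u−d) = 0.8636.
Terminal payoffs: V(1,0)=11.0500, V(1,1)=28.5500
  t=0,j=0: stock 180.0000 → up 194.4000 (V=28.5500), down 154.8000 (V=11.0500). Price 24.9177; hedge Δ=0.4419, bond B=-54.6277.
Root portfolio cost Δ·180+B reproduces V0=24.9177.

(0,0): Delta=0.4419 Bond=-54.6277
V0=24.9177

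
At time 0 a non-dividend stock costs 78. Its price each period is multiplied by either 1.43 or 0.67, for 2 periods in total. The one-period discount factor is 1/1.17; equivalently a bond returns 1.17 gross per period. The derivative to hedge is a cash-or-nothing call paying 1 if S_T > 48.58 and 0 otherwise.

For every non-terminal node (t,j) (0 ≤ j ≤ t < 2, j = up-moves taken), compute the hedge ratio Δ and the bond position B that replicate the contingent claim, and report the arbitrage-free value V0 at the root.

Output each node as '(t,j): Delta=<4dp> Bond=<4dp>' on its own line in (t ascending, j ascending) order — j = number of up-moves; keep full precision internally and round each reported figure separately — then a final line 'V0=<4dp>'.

Risk-neutral probability p* = (R−d)/(u−d) = (1.17−0.67)/(1.43−0.67) = 0.6579.
Terminal payoffs: V(2,0)=0.0000, V(2,1)=1.0000, V(2,2)=1.0000
(1,0): S=52.2600. Δ = (V_up−V_dn)/(S_up−S_dn) = (1.0000−0.0000)/(74.7318−35.0142) = 0.0252. V = [p*·1.0000 + (1−p*)·0.0000]/1.17 = 0.5623. B = V − Δ·S = -0.7535.
(1,1): S=111.5400. Δ = (V_up−V_dn)/(S_up−S_dn) = (1.0000−1.0000)/(159.5022−74.7318) = 0.0000. V = [p*·1.0000 + (1−p*)·1.0000]/1.17 = 0.8547. B = V − Δ·S = 0.8547.
(0,0): S=78.0000. Δ = (V_up−V_dn)/(S_up−S_dn) = (0.8547−0.5623)/(111.5400−52.2600) = 0.0049. V = [p*·0.8547 + (1−p*)·0.5623]/1.17 = 0.6450. B = V − Δ·S = 0.2603.
Each (Δ,B) replicates both successor values, so the strategy is self-financing and V0 is arbitrage-free.

(0,0): Delta=0.0049 Bond=0.2603
(1,0): Delta=0.0252 Bond=-0.7535
(1,1): Delta=0.0000 Bond=0.8547
V0=0.6450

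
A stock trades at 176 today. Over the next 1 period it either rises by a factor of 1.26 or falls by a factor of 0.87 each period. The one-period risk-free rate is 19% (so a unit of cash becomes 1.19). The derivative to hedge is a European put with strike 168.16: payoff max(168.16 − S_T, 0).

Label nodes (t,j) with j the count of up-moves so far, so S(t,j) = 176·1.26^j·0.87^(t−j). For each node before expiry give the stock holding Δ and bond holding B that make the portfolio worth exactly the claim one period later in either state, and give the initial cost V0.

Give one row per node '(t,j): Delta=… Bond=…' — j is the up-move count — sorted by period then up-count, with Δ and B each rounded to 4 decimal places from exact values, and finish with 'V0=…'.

Under the risk-neutral measure, an up-move has probability p* = (R−d)/(u−d) = 0.8205 and values discount at R = 1.19.
At expiry t=1: V(1,0)=15.0400, V(1,1)=0.0000
  t=0,j=0: stock 176.0000 → up 221.7600 (V=0.0000), down 153.1200 (V=15.0400). Price 2.2685; hedge Δ=-0.2191, bond B=40.8326.
Root portfolio cost Δ·176+B reproduces V0=2.2685.

(0,0): Delta=-0.2191 Bond=40.8326
V0=2.2685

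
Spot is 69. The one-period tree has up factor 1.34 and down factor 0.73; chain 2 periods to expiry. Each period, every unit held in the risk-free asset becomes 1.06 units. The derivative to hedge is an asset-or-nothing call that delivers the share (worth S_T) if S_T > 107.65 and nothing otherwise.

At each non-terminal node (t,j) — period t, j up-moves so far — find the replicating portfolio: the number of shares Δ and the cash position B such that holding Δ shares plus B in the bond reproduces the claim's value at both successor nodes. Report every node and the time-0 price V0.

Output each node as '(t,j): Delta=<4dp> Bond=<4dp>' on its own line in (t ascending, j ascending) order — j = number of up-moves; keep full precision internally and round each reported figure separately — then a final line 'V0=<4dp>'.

(0,0): Delta=1.5023 Bond=-71.3878
(1,0): Delta=0.0000 Bond=0.0000
(1,1): Delta=2.1967 Bond=-139.8769
V0=32.2712

Since d<R<u, set p* = (R−d)/(u−d) = 0.5410; price each node as the discounted p*-expectation of its children.
Terminal values V(2,·): V(2,0)=0.0000, V(2,1)=0.0000, V(2,2)=123.8964
  t=1,j=0: stock 50.3700 → up 67.4958 (V=0.0000), down 36.7701 (V=0.0000). Price 0.0000; hedge Δ=0.0000, bond B=0.0000.
  t=1,j=1: stock 92.4600 → up 123.8964 (V=123.8964), down 67.4958 (V=0.0000). Price 63.2320; hedge Δ=2.1967, bond B=-139.8769.
  t=0,j=0: stock 69.0000 → up 92.4600 (V=63.2320), down 50.3700 (V=0.0000). Price 32.2712; hedge Δ=1.5023, bond B=-71.3878.
Check: Δ(0,0)·S0 + B(0,0) = 32.2712 = V0.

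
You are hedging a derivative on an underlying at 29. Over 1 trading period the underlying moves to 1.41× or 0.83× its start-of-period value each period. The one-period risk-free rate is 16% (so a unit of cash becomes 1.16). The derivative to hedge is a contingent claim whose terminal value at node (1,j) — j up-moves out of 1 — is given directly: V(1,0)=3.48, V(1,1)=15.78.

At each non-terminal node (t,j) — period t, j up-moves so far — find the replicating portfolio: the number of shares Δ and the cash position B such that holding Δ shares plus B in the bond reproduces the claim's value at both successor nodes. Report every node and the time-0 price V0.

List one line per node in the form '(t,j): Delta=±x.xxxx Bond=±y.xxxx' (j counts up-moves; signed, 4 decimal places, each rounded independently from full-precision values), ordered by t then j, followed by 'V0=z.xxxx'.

(0,0): Delta=0.7313 Bond=-12.1739
V0=9.0330

No-arbitrage ⇒ martingale measure with p* = (R−d)/(u−d) = 0.5690.
Terminal values V(1,·): V(1,0)=3.4800, V(1,1)=15.7800
  t=0,j=0: stock 29.0000 → up 40.8900 (V=15.7800), down 24.0700 (V=3.4800). Price 9.0330; hedge Δ=0.7313, bond B=-12.1739.
The time-0 hedge costs 9.0330, which is the no-arbitrage price.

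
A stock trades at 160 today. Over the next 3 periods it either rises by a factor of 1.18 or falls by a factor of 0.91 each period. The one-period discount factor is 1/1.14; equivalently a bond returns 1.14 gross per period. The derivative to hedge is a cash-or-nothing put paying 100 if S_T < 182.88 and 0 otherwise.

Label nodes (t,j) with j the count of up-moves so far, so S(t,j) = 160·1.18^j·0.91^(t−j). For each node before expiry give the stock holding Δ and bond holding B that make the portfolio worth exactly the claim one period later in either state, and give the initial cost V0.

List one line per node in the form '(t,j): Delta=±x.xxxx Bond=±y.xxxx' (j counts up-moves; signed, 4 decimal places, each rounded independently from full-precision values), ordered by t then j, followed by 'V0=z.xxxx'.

(0,0): Delta=-0.4496 Bond=75.9364
(1,0): Delta=-1.9008 Bond=297.8652
(1,1): Delta=-0.2549 Bond=49.8201
(2,0): Delta=0.0000 Bond=87.7193
(2,1): Delta=-2.1557 Bond=383.3658
(2,2): Delta=0.0000 Bond=0.0000
V0=4.0053

Risk-neutral probability p* = (R−d)/(u−d) = (1.14−0.91)/(1.18−0.91) = 0.8519.
Terminal payoffs: V(3,0)=100.0000, V(3,1)=100.0000, V(3,2)=0.0000, V(3,3)=0.0000
Node (2,0) S=132.4960: V=(p*·100.0000+(1−p*)·100.0000)/1.14=87.7193; Δ=(100.0000−100.0000)/(156.3453−120.5714)=0.0000; B=V−Δ·S=87.7193
Node (2,1) S=171.8080: V=(p*·0.0000+(1−p*)·100.0000)/1.14=12.9955; Δ=(0.0000−100.0000)/(202.7334−156.3453)=-2.1557; B=V−Δ·S=383.3658
Node (2,2) S=222.7840: V=(p*·0.0000+(1−p*)·0.0000)/1.14=0.0000; Δ=(0.0000−0.0000)/(262.8851−202.7334)=0.0000; B=V−Δ·S=0.0000
Node (1,0) S=145.6000: V=(p*·12.9955+(1−p*)·87.7193)/1.14=21.1102; Δ=(12.9955−87.7193)/(171.8080−132.4960)=-1.9008; B=V−Δ·S=297.8652
Node (1,1) S=188.8000: V=(p*·0.0000+(1−p*)·12.9955)/1.14=1.6888; Δ=(0.0000−12.9955)/(222.7840−171.8080)=-0.2549; B=V−Δ·S=49.8201
Node (0,0) S=160.0000: V=(p*·1.6888+(1−p*)·21.1102)/1.14=4.0053; Δ=(1.6888−21.1102)/(188.8000−145.6000)=-0.4496; B=V−Δ·S=75.9364
Self-financing check: at every node Δ·S+B equals the discounted successor values.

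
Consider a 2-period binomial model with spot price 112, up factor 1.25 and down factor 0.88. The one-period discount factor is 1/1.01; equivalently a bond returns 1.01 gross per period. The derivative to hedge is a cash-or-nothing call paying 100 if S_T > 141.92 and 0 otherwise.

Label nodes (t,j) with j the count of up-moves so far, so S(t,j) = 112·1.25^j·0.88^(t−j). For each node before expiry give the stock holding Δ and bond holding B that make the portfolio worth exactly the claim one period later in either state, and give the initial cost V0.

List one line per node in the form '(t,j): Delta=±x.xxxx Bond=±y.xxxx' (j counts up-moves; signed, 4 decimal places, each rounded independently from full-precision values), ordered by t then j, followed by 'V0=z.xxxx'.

No-arbitrage ⇒ martingale measure with p* = (R−d)/(u−d) = 0.3514.
At expiry t=2: V(2,0)=0.0000, V(2,1)=0.0000, V(2,2)=100.0000
Node (1,0) S=98.5600: V=(p*·0.0000+(1−p*)·0.0000)/1.01=0.0000; Δ=(0.0000−0.0000)/(123.2000−86.7328)=0.0000; B=V−Δ·S=0.0000
Node (1,1) S=140.0000: V=(p*·100.0000+(1−p*)·0.0000)/1.01=34.7873; Δ=(100.0000−0.0000)/(175.0000−123.2000)=1.9305; B=V−Δ·S=-235.4830
Node (0,0) S=112.0000: V=(p*·34.7873+(1−p*)·0.0000)/1.01=12.1015; Δ=(34.7873−0.0000)/(140.0000−98.5600)=0.8395; B=V−Δ·S=-81.9181
Each (Δ,B) replicates both successor values, so the strategy is self-financing and V0 is arbitrage-free.

(0,0): Delta=0.8395 Bond=-81.9181
(1,0): Delta=0.0000 Bond=0.0000
(1,1): Delta=1.9305 Bond=-235.4830
V0=12.1015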